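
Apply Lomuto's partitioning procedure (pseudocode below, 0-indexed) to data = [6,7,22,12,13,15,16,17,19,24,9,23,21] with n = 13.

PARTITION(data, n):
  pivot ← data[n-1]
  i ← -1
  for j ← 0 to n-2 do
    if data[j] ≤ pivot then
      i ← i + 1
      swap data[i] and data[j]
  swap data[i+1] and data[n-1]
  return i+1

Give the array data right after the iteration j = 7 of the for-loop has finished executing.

pivot=21, i=-1
j=0: 6≤21, i=0, swap(0,0) ⇒ [6,7,22,12,13,15,16,17,19,24,9,23,21]
j=1: 7≤21, i=1, swap(1,1) ⇒ [6,7,22,12,13,15,16,17,19,24,9,23,21]
j=2: 22>21, skip
j=3: 12≤21, i=2, swap(2,3) ⇒ [6,7,12,22,13,15,16,17,19,24,9,23,21]
j=4: 13≤21, i=3, swap(3,4) ⇒ [6,7,12,13,22,15,16,17,19,24,9,23,21]
j=5: 15≤21, i=4, swap(4,5) ⇒ [6,7,12,13,15,22,16,17,19,24,9,23,21]
j=6: 16≤21, i=5, swap(5,6) ⇒ [6,7,12,13,15,16,22,17,19,24,9,23,21]
j=7: 17≤21, i=6, swap(6,7) ⇒ [6,7,12,13,15,16,17,22,19,24,9,23,21]
(after j=7) data = [6,7,12,13,15,16,17,22,19,24,9,23,21]

[6,7,12,13,15,16,17,22,19,24,9,23,21]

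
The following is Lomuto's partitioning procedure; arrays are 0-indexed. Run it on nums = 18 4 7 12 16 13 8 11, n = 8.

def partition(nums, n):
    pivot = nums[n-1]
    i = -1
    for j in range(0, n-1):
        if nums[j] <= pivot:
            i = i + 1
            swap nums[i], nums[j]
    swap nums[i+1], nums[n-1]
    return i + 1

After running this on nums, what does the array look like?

pivot = nums[7] = 11; i = -1
j=0: nums[0]=18 > 11 → no swap
j=1: nums[1]=4 ≤ 11 → i=0, swap nums[0],nums[1] → 4 18 7 12 16 13 8 11
j=2: nums[2]=7 ≤ 11 → i=1, swap nums[1],nums[2] → 4 7 18 12 16 13 8 11
j=3: nums[3]=12 > 11 → no swap
j=4: nums[4]=16 > 11 → no swap
j=5: nums[5]=13 > 11 → no swap
j=6: nums[6]=8 ≤ 11 → i=2, swap nums[2],nums[6] → 4 7 8 12 16 13 18 11
final swap nums[3],nums[7] → 4 7 8 11 16 13 18 12; return 3

4 7 8 11 16 13 18 12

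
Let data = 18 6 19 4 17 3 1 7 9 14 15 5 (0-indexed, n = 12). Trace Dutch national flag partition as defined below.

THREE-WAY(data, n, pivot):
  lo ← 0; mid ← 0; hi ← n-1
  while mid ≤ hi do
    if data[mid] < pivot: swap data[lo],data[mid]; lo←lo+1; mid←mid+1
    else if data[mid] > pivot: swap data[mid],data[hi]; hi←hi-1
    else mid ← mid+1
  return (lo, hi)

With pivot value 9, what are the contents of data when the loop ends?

lo=0 mid=0 hi=11
18>9: swap(0,11), hi=10 ⇒ 5 6 19 4 17 3 1 7 9 14 15 18
5<9: swap(0,0), lo=1 mid=1 ⇒ 5 6 19 4 17 3 1 7 9 14 15 18
6<9: swap(1,1), lo=2 mid=2 ⇒ 5 6 19 4 17 3 1 7 9 14 15 18
19>9: swap(2,10), hi=9 ⇒ 5 6 15 4 17 3 1 7 9 14 19 18
15>9: swap(2,9), hi=8 ⇒ 5 6 14 4 17 3 1 7 9 15 19 18
14>9: swap(2,8), hi=7 ⇒ 5 6 9 4 17 3 1 7 14 15 19 18
9=9: mid=3
4<9: swap(2,3), lo=3 mid=4 ⇒ 5 6 4 9 17 3 1 7 14 15 19 18
17>9: swap(4,7), hi=6 ⇒ 5 6 4 9 7 3 1 17 14 15 19 18
7<9: swap(3,4), lo=4 mid=5 ⇒ 5 6 4 7 9 3 1 17 14 15 19 18
3<9: swap(4,5), lo=5 mid=6 ⇒ 5 6 4 7 3 9 1 17 14 15 19 18
1<9: swap(5,6), lo=6 mid=7 ⇒ 5 6 4 7 3 1 9 17 14 15 19 18
done. lo=6 hi=6; data=5 6 4 7 3 1 9 17 14 15 19 18

5 6 4 7 3 1 9 17 14 15 19 18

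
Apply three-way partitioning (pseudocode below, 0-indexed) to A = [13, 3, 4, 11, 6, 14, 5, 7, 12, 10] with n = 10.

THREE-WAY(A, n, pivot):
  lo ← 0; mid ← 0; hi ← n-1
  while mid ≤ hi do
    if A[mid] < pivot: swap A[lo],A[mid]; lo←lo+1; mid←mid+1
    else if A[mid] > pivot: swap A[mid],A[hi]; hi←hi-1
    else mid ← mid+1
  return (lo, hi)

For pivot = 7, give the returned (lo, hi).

lo=0 mid=0 hi=9
13>7: swap(0,9), hi=8 ⇒ [10, 3, 4, 11, 6, 14, 5, 7, 12, 13]
10>7: swap(0,8), hi=7 ⇒ [12, 3, 4, 11, 6, 14, 5, 7, 10, 13]
12>7: swap(0,7), hi=6 ⇒ [7, 3, 4, 11, 6, 14, 5, 12, 10, 13]
7=7: mid=1
3<7: swap(0,1), lo=1 mid=2 ⇒ [3, 7, 4, 11, 6, 14, 5, 12, 10, 13]
4<7: swap(1,2), lo=2 mid=3 ⇒ [3, 4, 7, 11, 6, 14, 5, 12, 10, 13]
11>7: swap(3,6), hi=5 ⇒ [3, 4, 7, 5, 6, 14, 11, 12, 10, 13]
5<7: swap(2,3), lo=3 mid=4 ⇒ [3, 4, 5, 7, 6, 14, 11, 12, 10, 13]
6<7: swap(3,4), lo=4 mid=5 ⇒ [3, 4, 5, 6, 7, 14, 11, 12, 10, 13]
14>7: swap(5,5), hi=4 ⇒ [3, 4, 5, 6, 7, 14, 11, 12, 10, 13]
done. lo=4 hi=4; A=[3, 4, 5, 6, 7, 14, 11, 12, 10, 13]

(4, 4)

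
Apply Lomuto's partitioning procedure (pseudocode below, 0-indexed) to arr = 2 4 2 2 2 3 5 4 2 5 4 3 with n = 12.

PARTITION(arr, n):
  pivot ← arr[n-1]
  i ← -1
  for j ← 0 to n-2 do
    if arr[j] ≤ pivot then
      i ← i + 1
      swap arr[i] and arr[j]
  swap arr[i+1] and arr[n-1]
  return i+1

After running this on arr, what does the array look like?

pivot = arr[11] = 3; i = -1
j=0: arr[0]=2 ≤ 3 → i=0, swap arr[0],arr[0] (no change) → 2 4 2 2 2 3 5 4 2 5 4 3
j=1: arr[1]=4 > 3 → no swap
j=2: arr[2]=2 ≤ 3 → i=1, swap arr[1],arr[2] → 2 2 4 2 2 3 5 4 2 5 4 3
j=3: arr[3]=2 ≤ 3 → i=2, swap arr[2],arr[3] → 2 2 2 4 2 3 5 4 2 5 4 3
j=4: arr[4]=2 ≤ 3 → i=3, swap arr[3],arr[4] → 2 2 2 2 4 3 5 4 2 5 4 3
j=5: arr[5]=3 ≤ 3 → i=4, swap arr[4],arr[5] → 2 2 2 2 3 4 5 4 2 5 4 3
j=6: arr[6]=5 > 3 → no swap
j=7: arr[7]=4 > 3 → no swap
j=8: arr[8]=2 ≤ 3 → i=5, swap arr[5],arr[8] → 2 2 2 2 3 2 5 4 4 5 4 3
j=9: arr[9]=5 > 3 → no swap
j=10: arr[10]=4 > 3 → no swap
final swap arr[6],arr[11] → 2 2 2 2 3 2 3 4 4 5 4 5; return 6

2 2 2 2 3 2 3 4 4 5 4 5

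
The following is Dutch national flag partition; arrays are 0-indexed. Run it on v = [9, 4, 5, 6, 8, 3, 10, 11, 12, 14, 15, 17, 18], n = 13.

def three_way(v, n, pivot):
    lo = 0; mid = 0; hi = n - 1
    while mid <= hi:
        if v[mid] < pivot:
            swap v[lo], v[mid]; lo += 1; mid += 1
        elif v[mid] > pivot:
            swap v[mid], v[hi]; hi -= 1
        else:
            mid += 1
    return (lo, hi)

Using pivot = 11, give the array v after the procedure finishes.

lo=0 mid=0 hi=12
9<11: swap(0,0), lo=1 mid=1 ⇒ [9, 4, 5, 6, 8, 3, 10, 11, 12, 14, 15, 17, 18]
4<11: swap(1,1), lo=2 mid=2 ⇒ [9, 4, 5, 6, 8, 3, 10, 11, 12, 14, 15, 17, 18]
5<11: swap(2,2), lo=3 mid=3 ⇒ [9, 4, 5, 6, 8, 3, 10, 11, 12, 14, 15, 17, 18]
6<11: swap(3,3), lo=4 mid=4 ⇒ [9, 4, 5, 6, 8, 3, 10, 11, 12, 14, 15, 17, 18]
8<11: swap(4,4), lo=5 mid=5 ⇒ [9, 4, 5, 6, 8, 3, 10, 11, 12, 14, 15, 17, 18]
3<11: swap(5,5), lo=6 mid=6 ⇒ [9, 4, 5, 6, 8, 3, 10, 11, 12, 14, 15, 17, 18]
10<11: swap(6,6), lo=7 mid=7 ⇒ [9, 4, 5, 6, 8, 3, 10, 11, 12, 14, 15, 17, 18]
11=11: mid=8
12>11: swap(8,12), hi=11 ⇒ [9, 4, 5, 6, 8, 3, 10, 11, 18, 14, 15, 17, 12]
18>11: swap(8,11), hi=10 ⇒ [9, 4, 5, 6, 8, 3, 10, 11, 17, 14, 15, 18, 12]
17>11: swap(8,10), hi=9 ⇒ [9, 4, 5, 6, 8, 3, 10, 11, 15, 14, 17, 18, 12]
15>11: swap(8,9), hi=8 ⇒ [9, 4, 5, 6, 8, 3, 10, 11, 14, 15, 17, 18, 12]
14>11: swap(8,8), hi=7 ⇒ [9, 4, 5, 6, 8, 3, 10, 11, 14, 15, 17, 18, 12]
done. lo=7 hi=7; v=[9, 4, 5, 6, 8, 3, 10, 11, 14, 15, 17, 18, 12]

[9, 4, 5, 6, 8, 3, 10, 11, 14, 15, 17, 18, 12]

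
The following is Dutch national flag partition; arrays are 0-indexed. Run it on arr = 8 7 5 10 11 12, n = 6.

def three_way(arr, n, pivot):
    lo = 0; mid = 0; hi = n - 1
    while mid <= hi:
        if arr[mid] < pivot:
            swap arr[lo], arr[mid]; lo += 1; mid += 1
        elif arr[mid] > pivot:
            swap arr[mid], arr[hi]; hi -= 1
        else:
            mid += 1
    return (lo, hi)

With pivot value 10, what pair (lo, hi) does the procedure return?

pivot = 10; lo=0, mid=0, hi=5
arr[mid]=8<10: swap arr[0],arr[0]; lo=1,mid=1 → 8 7 5 10 11 12
arr[mid]=7<10: swap arr[1],arr[1]; lo=2,mid=2 → 8 7 5 10 11 12
arr[mid]=5<10: swap arr[2],arr[2]; lo=3,mid=3 → 8 7 5 10 11 12
arr[mid]=10=10: mid=4
arr[mid]=11>10: swap arr[4],arr[5]; hi=4 → 8 7 5 10 12 11
arr[mid]=12>10: swap arr[4],arr[4]; hi=3 → 8 7 5 10 12 11
end: lo=3, hi=3; arr = 8 7 5 10 12 11

(3, 3)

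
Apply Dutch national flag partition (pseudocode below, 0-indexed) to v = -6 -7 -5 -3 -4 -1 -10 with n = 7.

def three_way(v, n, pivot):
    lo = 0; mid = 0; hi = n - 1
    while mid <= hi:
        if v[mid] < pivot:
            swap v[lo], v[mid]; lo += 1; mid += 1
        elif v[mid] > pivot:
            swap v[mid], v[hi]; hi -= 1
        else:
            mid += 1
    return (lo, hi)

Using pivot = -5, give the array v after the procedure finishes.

-6 -7 -10 -5 -1 -4 -3

pivot = -5; lo=0, mid=0, hi=6
v[mid]=-6<-5: swap v[0],v[0]; lo=1,mid=1 → -6 -7 -5 -3 -4 -1 -10
v[mid]=-7<-5: swap v[1],v[1]; lo=2,mid=2 → -6 -7 -5 -3 -4 -1 -10
v[mid]=-5=-5: mid=3
v[mid]=-3>-5: swap v[3],v[6]; hi=5 → -6 -7 -5 -10 -4 -1 -3
v[mid]=-10<-5: swap v[2],v[3]; lo=3,mid=4 → -6 -7 -10 -5 -4 -1 -3
v[mid]=-4>-5: swap v[4],v[5]; hi=4 → -6 -7 -10 -5 -1 -4 -3
v[mid]=-1>-5: swap v[4],v[4]; hi=3 → -6 -7 -10 -5 -1 -4 -3
end: lo=3, hi=3; v = -6 -7 -10 -5 -1 -4 -3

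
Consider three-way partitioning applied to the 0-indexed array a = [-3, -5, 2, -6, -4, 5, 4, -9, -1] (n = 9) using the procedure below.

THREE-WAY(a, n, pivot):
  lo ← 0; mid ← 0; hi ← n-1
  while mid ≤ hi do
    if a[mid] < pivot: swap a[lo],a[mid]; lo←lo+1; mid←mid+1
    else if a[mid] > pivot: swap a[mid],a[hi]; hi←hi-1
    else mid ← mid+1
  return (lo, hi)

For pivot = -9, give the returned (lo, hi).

pivot = -9; lo=0, mid=0, hi=8
a[mid]=-3>-9: swap a[0],a[8]; hi=7 → [-1, -5, 2, -6, -4, 5, 4, -9, -3]
a[mid]=-1>-9: swap a[0],a[7]; hi=6 → [-9, -5, 2, -6, -4, 5, 4, -1, -3]
a[mid]=-9=-9: mid=1
a[mid]=-5>-9: swap a[1],a[6]; hi=5 → [-9, 4, 2, -6, -4, 5, -5, -1, -3]
a[mid]=4>-9: swap a[1],a[5]; hi=4 → [-9, 5, 2, -6, -4, 4, -5, -1, -3]
a[mid]=5>-9: swap a[1],a[4]; hi=3 → [-9, -4, 2, -6, 5, 4, -5, -1, -3]
a[mid]=-4>-9: swap a[1],a[3]; hi=2 → [-9, -6, 2, -4, 5, 4, -5, -1, -3]
a[mid]=-6>-9: swap a[1],a[2]; hi=1 → [-9, 2, -6, -4, 5, 4, -5, -1, -3]
a[mid]=2>-9: swap a[1],a[1]; hi=0 → [-9, 2, -6, -4, 5, 4, -5, -1, -3]
end: lo=0, hi=0; a = [-9, 2, -6, -4, 5, 4, -5, -1, -3]

(0, 0)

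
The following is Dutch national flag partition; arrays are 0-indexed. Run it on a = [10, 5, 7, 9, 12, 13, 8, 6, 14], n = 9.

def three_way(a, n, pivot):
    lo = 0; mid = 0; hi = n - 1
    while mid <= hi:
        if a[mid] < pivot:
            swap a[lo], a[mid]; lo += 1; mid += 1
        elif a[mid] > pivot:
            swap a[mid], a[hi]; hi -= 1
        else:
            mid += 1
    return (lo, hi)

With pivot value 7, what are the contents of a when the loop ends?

lo=0 mid=0 hi=8
10>7: swap(0,8), hi=7 ⇒ [14, 5, 7, 9, 12, 13, 8, 6, 10]
14>7: swap(0,7), hi=6 ⇒ [6, 5, 7, 9, 12, 13, 8, 14, 10]
6<7: swap(0,0), lo=1 mid=1 ⇒ [6, 5, 7, 9, 12, 13, 8, 14, 10]
5<7: swap(1,1), lo=2 mid=2 ⇒ [6, 5, 7, 9, 12, 13, 8, 14, 10]
7=7: mid=3
9>7: swap(3,6), hi=5 ⇒ [6, 5, 7, 8, 12, 13, 9, 14, 10]
8>7: swap(3,5), hi=4 ⇒ [6, 5, 7, 13, 12, 8, 9, 14, 10]
13>7: swap(3,4), hi=3 ⇒ [6, 5, 7, 12, 13, 8, 9, 14, 10]
12>7: swap(3,3), hi=2 ⇒ [6, 5, 7, 12, 13, 8, 9, 14, 10]
done. lo=2 hi=2; a=[6, 5, 7, 12, 13, 8, 9, 14, 10]

[6, 5, 7, 12, 13, 8, 9, 14, 10]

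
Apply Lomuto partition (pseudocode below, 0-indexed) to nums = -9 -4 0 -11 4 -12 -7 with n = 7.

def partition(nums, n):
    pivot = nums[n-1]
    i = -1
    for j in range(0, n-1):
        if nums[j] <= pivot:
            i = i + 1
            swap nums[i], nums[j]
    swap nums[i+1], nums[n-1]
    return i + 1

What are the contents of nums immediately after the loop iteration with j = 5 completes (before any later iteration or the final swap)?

-9 -11 -12 -4 4 0 -7

pivot = nums[6] = -7; i = -1
j=0: nums[0]=-9 ≤ -7 → i=0, swap nums[0],nums[0] (no change) → -9 -4 0 -11 4 -12 -7
j=1: nums[1]=-4 > -7 → no swap
j=2: nums[2]=0 > -7 → no swap
j=3: nums[3]=-11 ≤ -7 → i=1, swap nums[1],nums[3] → -9 -11 0 -4 4 -12 -7
j=4: nums[4]=4 > -7 → no swap
j=5: nums[5]=-12 ≤ -7 → i=2, swap nums[2],nums[5] → -9 -11 -12 -4 4 0 -7
(after j=5) nums = -9 -11 -12 -4 4 0 -7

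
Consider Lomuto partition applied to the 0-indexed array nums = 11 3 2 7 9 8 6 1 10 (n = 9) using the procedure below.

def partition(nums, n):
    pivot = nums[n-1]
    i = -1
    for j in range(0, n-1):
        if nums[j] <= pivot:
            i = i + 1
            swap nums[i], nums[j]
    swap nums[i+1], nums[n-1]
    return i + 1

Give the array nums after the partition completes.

3 2 7 9 8 6 1 10 11

pivot=10, i=-1
j=0: 11>10, skip
j=1: 3≤10, i=0, swap(0,1) ⇒ 3 11 2 7 9 8 6 1 10
j=2: 2≤10, i=1, swap(1,2) ⇒ 3 2 11 7 9 8 6 1 10
j=3: 7≤10, i=2, swap(2,3) ⇒ 3 2 7 11 9 8 6 1 10
j=4: 9≤10, i=3, swap(3,4) ⇒ 3 2 7 9 11 8 6 1 10
j=5: 8≤10, i=4, swap(4,5) ⇒ 3 2 7 9 8 11 6 1 10
j=6: 6≤10, i=5, swap(5,6) ⇒ 3 2 7 9 8 6 11 1 10
j=7: 1≤10, i=6, swap(6,7) ⇒ 3 2 7 9 8 6 1 11 10
swap(7,8) ⇒ 3 2 7 9 8 6 1 10 11; return 7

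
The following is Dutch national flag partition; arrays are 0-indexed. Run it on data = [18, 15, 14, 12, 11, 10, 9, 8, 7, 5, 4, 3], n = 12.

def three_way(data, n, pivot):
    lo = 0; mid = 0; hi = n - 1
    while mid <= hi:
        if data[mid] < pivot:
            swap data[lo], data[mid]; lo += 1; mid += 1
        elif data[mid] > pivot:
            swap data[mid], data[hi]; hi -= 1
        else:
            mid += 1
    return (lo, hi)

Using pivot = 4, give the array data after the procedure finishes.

lo=0 mid=0 hi=11
18>4: swap(0,11), hi=10 ⇒ [3, 15, 14, 12, 11, 10, 9, 8, 7, 5, 4, 18]
3<4: swap(0,0), lo=1 mid=1 ⇒ [3, 15, 14, 12, 11, 10, 9, 8, 7, 5, 4, 18]
15>4: swap(1,10), hi=9 ⇒ [3, 4, 14, 12, 11, 10, 9, 8, 7, 5, 15, 18]
4=4: mid=2
14>4: swap(2,9), hi=8 ⇒ [3, 4, 5, 12, 11, 10, 9, 8, 7, 14, 15, 18]
5>4: swap(2,8), hi=7 ⇒ [3, 4, 7, 12, 11, 10, 9, 8, 5, 14, 15, 18]
7>4: swap(2,7), hi=6 ⇒ [3, 4, 8, 12, 11, 10, 9, 7, 5, 14, 15, 18]
8>4: swap(2,6), hi=5 ⇒ [3, 4, 9, 12, 11, 10, 8, 7, 5, 14, 15, 18]
9>4: swap(2,5), hi=4 ⇒ [3, 4, 10, 12, 11, 9, 8, 7, 5, 14, 15, 18]
10>4: swap(2,4), hi=3 ⇒ [3, 4, 11, 12, 10, 9, 8, 7, 5, 14, 15, 18]
11>4: swap(2,3), hi=2 ⇒ [3, 4, 12, 11, 10, 9, 8, 7, 5, 14, 15, 18]
12>4: swap(2,2), hi=1 ⇒ [3, 4, 12, 11, 10, 9, 8, 7, 5, 14, 15, 18]
done. lo=1 hi=1; data=[3, 4, 12, 11, 10, 9, 8, 7, 5, 14, 15, 18]

[3, 4, 12, 11, 10, 9, 8, 7, 5, 14, 15, 18]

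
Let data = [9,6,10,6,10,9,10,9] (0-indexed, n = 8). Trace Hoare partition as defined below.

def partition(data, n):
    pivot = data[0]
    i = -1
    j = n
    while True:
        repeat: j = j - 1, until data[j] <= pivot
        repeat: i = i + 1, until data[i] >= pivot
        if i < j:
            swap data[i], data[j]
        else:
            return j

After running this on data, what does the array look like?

[9,6,9,6,10,10,10,9]

pivot = data[0] = 9; i = -1, j = 8
j→7 (data[7]=9≤9), i→0 (data[0]=9≥9); i<j, swap → [9,6,10,6,10,9,10,9]
j→5 (data[5]=9≤9), i→2 (data[2]=10≥9); i<j, swap → [9,6,9,6,10,10,10,9]
j→3, i→4; i≥j, return j=3. data = [9,6,9,6,10,10,10,9]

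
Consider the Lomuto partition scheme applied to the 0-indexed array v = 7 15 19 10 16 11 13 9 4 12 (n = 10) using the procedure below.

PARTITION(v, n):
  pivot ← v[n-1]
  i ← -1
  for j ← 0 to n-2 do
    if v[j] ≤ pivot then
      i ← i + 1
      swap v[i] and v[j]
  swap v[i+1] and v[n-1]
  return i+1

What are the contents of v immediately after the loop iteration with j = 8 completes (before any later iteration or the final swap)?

pivot = v[9] = 12; i = -1
j=0: v[0]=7 ≤ 12 → i=0, swap v[0],v[0] (no change) → 7 15 19 10 16 11 13 9 4 12
j=1: v[1]=15 > 12 → no swap
j=2: v[2]=19 > 12 → no swap
j=3: v[3]=10 ≤ 12 → i=1, swap v[1],v[3] → 7 10 19 15 16 11 13 9 4 12
j=4: v[4]=16 > 12 → no swap
j=5: v[5]=11 ≤ 12 → i=2, swap v[2],v[5] → 7 10 11 15 16 19 13 9 4 12
j=6: v[6]=13 > 12 → no swap
j=7: v[7]=9 ≤ 12 → i=3, swap v[3],v[7] → 7 10 11 9 16 19 13 15 4 12
j=8: v[8]=4 ≤ 12 → i=4, swap v[4],v[8] → 7 10 11 9 4 19 13 15 16 12
(after j=8) v = 7 10 11 9 4 19 13 15 16 12

7 10 11 9 4 19 13 15 16 12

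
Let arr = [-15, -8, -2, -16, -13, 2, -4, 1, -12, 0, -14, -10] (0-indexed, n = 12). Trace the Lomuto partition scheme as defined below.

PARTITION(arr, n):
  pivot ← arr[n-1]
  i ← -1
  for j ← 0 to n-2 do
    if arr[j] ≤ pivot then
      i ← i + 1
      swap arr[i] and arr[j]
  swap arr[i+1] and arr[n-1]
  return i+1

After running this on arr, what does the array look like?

pivot=-10, i=-1
j=0: -15≤-10, i=0, swap(0,0) ⇒ [-15, -8, -2, -16, -13, 2, -4, 1, -12, 0, -14, -10]
j=1: -8>-10, skip
j=2: -2>-10, skip
j=3: -16≤-10, i=1, swap(1,3) ⇒ [-15, -16, -2, -8, -13, 2, -4, 1, -12, 0, -14, -10]
j=4: -13≤-10, i=2, swap(2,4) ⇒ [-15, -16, -13, -8, -2, 2, -4, 1, -12, 0, -14, -10]
j=5: 2>-10, skip
j=6: -4>-10, skip
j=7: 1>-10, skip
j=8: -12≤-10, i=3, swap(3,8) ⇒ [-15, -16, -13, -12, -2, 2, -4, 1, -8, 0, -14, -10]
j=9: 0>-10, skip
j=10: -14≤-10, i=4, swap(4,10) ⇒ [-15, -16, -13, -12, -14, 2, -4, 1, -8, 0, -2, -10]
swap(5,11) ⇒ [-15, -16, -13, -12, -14, -10, -4, 1, -8, 0, -2, 2]; return 5

[-15, -16, -13, -12, -14, -10, -4, 1, -8, 0, -2, 2]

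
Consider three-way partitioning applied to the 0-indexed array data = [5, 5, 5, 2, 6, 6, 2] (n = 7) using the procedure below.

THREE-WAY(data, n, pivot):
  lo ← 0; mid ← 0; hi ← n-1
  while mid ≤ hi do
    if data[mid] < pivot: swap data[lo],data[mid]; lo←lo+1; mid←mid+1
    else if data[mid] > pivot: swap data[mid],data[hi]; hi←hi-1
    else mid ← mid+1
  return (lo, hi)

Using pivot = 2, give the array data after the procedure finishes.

[2, 2, 5, 6, 6, 5, 5]

pivot = 2; lo=0, mid=0, hi=6
data[mid]=5>2: swap data[0],data[6]; hi=5 → [2, 5, 5, 2, 6, 6, 5]
data[mid]=2=2: mid=1
data[mid]=5>2: swap data[1],data[5]; hi=4 → [2, 6, 5, 2, 6, 5, 5]
data[mid]=6>2: swap data[1],data[4]; hi=3 → [2, 6, 5, 2, 6, 5, 5]
data[mid]=6>2: swap data[1],data[3]; hi=2 → [2, 2, 5, 6, 6, 5, 5]
data[mid]=2=2: mid=2
data[mid]=5>2: swap data[2],data[2]; hi=1 → [2, 2, 5, 6, 6, 5, 5]
end: lo=0, hi=1; data = [2, 2, 5, 6, 6, 5, 5]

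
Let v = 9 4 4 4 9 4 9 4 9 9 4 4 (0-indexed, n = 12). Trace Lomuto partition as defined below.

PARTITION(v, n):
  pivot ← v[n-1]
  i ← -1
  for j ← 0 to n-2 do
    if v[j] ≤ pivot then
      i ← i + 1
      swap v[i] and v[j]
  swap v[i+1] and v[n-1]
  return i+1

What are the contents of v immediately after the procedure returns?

pivot=4, i=-1
j=0: 9>4, skip
j=1: 4≤4, i=0, swap(0,1) ⇒ 4 9 4 4 9 4 9 4 9 9 4 4
j=2: 4≤4, i=1, swap(1,2) ⇒ 4 4 9 4 9 4 9 4 9 9 4 4
j=3: 4≤4, i=2, swap(2,3) ⇒ 4 4 4 9 9 4 9 4 9 9 4 4
j=4: 9>4, skip
j=5: 4≤4, i=3, swap(3,5) ⇒ 4 4 4 4 9 9 9 4 9 9 4 4
j=6: 9>4, skip
j=7: 4≤4, i=4, swap(4,7) ⇒ 4 4 4 4 4 9 9 9 9 9 4 4
j=8: 9>4, skip
j=9: 9>4, skip
j=10: 4≤4, i=5, swap(5,10) ⇒ 4 4 4 4 4 4 9 9 9 9 9 4
swap(6,11) ⇒ 4 4 4 4 4 4 4 9 9 9 9 9; return 6

4 4 4 4 4 4 4 9 9 9 9 9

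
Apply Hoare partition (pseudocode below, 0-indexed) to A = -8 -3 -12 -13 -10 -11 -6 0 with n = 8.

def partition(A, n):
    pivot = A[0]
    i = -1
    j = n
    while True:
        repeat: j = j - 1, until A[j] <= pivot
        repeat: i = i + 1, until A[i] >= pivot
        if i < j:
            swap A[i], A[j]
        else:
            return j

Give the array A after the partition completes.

pivot=-8
j stops at 5 (-11), i stops at 0 (-8); swap ⇒ -11 -3 -12 -13 -10 -8 -6 0
j stops at 4 (-10), i stops at 1 (-3); swap ⇒ -11 -10 -12 -13 -3 -8 -6 0
j stops at 3, i stops at 4; i≥j ⇒ return 3. A=-11 -10 -12 -13 -3 -8 -6 0

-11 -10 -12 -13 -3 -8 -6 0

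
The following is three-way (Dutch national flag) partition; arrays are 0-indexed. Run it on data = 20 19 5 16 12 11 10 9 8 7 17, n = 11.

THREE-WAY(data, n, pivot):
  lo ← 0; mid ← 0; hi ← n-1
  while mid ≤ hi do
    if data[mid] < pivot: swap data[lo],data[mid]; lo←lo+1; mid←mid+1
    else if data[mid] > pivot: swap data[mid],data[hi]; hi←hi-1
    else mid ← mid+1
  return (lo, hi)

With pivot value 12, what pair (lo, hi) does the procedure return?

lo=0 mid=0 hi=10
20>12: swap(0,10), hi=9 ⇒ 17 19 5 16 12 11 10 9 8 7 20
17>12: swap(0,9), hi=8 ⇒ 7 19 5 16 12 11 10 9 8 17 20
7<12: swap(0,0), lo=1 mid=1 ⇒ 7 19 5 16 12 11 10 9 8 17 20
19>12: swap(1,8), hi=7 ⇒ 7 8 5 16 12 11 10 9 19 17 20
8<12: swap(1,1), lo=2 mid=2 ⇒ 7 8 5 16 12 11 10 9 19 17 20
5<12: swap(2,2), lo=3 mid=3 ⇒ 7 8 5 16 12 11 10 9 19 17 20
16>12: swap(3,7), hi=6 ⇒ 7 8 5 9 12 11 10 16 19 17 20
9<12: swap(3,3), lo=4 mid=4 ⇒ 7 8 5 9 12 11 10 16 19 17 20
12=12: mid=5
11<12: swap(4,5), lo=5 mid=6 ⇒ 7 8 5 9 11 12 10 16 19 17 20
10<12: swap(5,6), lo=6 mid=7 ⇒ 7 8 5 9 11 10 12 16 19 17 20
done. lo=6 hi=6; data=7 8 5 9 11 10 12 16 19 17 20

(6, 6)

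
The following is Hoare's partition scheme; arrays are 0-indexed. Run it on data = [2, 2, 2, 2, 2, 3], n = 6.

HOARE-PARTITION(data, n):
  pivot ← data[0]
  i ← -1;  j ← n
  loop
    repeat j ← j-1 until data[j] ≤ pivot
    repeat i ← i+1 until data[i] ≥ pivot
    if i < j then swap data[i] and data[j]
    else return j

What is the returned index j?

pivot=2
j stops at 4 (2), i stops at 0 (2); swap ⇒ [2, 2, 2, 2, 2, 3]
j stops at 3 (2), i stops at 1 (2); swap ⇒ [2, 2, 2, 2, 2, 3]
j stops at 2, i stops at 2; i≥j ⇒ return 2. data=[2, 2, 2, 2, 2, 3]

2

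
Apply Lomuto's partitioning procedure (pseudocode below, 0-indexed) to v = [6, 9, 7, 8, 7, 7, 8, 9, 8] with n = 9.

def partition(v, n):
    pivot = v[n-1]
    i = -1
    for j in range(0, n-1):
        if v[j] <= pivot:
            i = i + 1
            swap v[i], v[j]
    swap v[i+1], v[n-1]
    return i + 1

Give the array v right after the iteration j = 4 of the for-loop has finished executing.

[6, 7, 8, 7, 9, 7, 8, 9, 8]

pivot = v[8] = 8; i = -1
j=0: v[0]=6 ≤ 8 → i=0, swap v[0],v[0] (no change) → [6, 9, 7, 8, 7, 7, 8, 9, 8]
j=1: v[1]=9 > 8 → no swap
j=2: v[2]=7 ≤ 8 → i=1, swap v[1],v[2] → [6, 7, 9, 8, 7, 7, 8, 9, 8]
j=3: v[3]=8 ≤ 8 → i=2, swap v[2],v[3] → [6, 7, 8, 9, 7, 7, 8, 9, 8]
j=4: v[4]=7 ≤ 8 → i=3, swap v[3],v[4] → [6, 7, 8, 7, 9, 7, 8, 9, 8]
(after j=4) v = [6, 7, 8, 7, 9, 7, 8, 9, 8]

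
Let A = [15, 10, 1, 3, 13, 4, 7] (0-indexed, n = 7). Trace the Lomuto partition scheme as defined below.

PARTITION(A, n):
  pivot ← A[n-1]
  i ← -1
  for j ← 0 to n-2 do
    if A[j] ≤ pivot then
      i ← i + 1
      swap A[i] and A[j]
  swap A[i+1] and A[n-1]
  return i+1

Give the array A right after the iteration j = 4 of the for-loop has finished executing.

[1, 3, 15, 10, 13, 4, 7]

pivot = A[6] = 7; i = -1
j=0: A[0]=15 > 7 → no swap
j=1: A[1]=10 > 7 → no swap
j=2: A[2]=1 ≤ 7 → i=0, swap A[0],A[2] → [1, 10, 15, 3, 13, 4, 7]
j=3: A[3]=3 ≤ 7 → i=1, swap A[1],A[3] → [1, 3, 15, 10, 13, 4, 7]
j=4: A[4]=13 > 7 → no swap
(after j=4) A = [1, 3, 15, 10, 13, 4, 7]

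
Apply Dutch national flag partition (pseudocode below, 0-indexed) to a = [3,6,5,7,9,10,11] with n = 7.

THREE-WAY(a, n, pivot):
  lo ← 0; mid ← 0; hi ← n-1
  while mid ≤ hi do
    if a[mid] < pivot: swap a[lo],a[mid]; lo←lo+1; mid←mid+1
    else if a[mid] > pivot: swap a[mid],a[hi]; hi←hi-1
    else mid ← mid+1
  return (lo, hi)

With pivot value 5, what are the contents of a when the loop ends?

[3,5,7,9,10,11,6]

lo=0 mid=0 hi=6
3<5: swap(0,0), lo=1 mid=1 ⇒ [3,6,5,7,9,10,11]
6>5: swap(1,6), hi=5 ⇒ [3,11,5,7,9,10,6]
11>5: swap(1,5), hi=4 ⇒ [3,10,5,7,9,11,6]
10>5: swap(1,4), hi=3 ⇒ [3,9,5,7,10,11,6]
9>5: swap(1,3), hi=2 ⇒ [3,7,5,9,10,11,6]
7>5: swap(1,2), hi=1 ⇒ [3,5,7,9,10,11,6]
5=5: mid=2
done. lo=1 hi=1; a=[3,5,7,9,10,11,6]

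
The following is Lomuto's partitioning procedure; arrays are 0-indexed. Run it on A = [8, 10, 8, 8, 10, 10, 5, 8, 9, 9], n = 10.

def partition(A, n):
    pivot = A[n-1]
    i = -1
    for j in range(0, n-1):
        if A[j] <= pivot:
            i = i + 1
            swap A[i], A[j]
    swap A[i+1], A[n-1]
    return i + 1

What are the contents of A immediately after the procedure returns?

[8, 8, 8, 5, 8, 9, 9, 10, 10, 10]

pivot = A[9] = 9; i = -1
j=0: A[0]=8 ≤ 9 → i=0, swap A[0],A[0] (no change) → [8, 10, 8, 8, 10, 10, 5, 8, 9, 9]
j=1: A[1]=10 > 9 → no swap
j=2: A[2]=8 ≤ 9 → i=1, swap A[1],A[2] → [8, 8, 10, 8, 10, 10, 5, 8, 9, 9]
j=3: A[3]=8 ≤ 9 → i=2, swap A[2],A[3] → [8, 8, 8, 10, 10, 10, 5, 8, 9, 9]
j=4: A[4]=10 > 9 → no swap
j=5: A[5]=10 > 9 → no swap
j=6: A[6]=5 ≤ 9 → i=3, swap A[3],A[6] → [8, 8, 8, 5, 10, 10, 10, 8, 9, 9]
j=7: A[7]=8 ≤ 9 → i=4, swap A[4],A[7] → [8, 8, 8, 5, 8, 10, 10, 10, 9, 9]
j=8: A[8]=9 ≤ 9 → i=5, swap A[5],A[8] → [8, 8, 8, 5, 8, 9, 10, 10, 10, 9]
final swap A[6],A[9] → [8, 8, 8, 5, 8, 9, 9, 10, 10, 10]; return 6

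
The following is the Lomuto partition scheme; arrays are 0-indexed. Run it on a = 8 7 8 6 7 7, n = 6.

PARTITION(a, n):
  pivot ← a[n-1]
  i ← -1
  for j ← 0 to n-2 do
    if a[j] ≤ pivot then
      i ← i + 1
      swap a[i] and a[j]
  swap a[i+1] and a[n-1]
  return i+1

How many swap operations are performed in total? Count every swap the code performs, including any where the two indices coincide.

pivot = a[5] = 7; i = -1
j=0: a[0]=8 > 7 → no swap
j=1: a[1]=7 ≤ 7 → i=0, swap a[0],a[1] → 7 8 8 6 7 7
j=2: a[2]=8 > 7 → no swap
j=3: a[3]=6 ≤ 7 → i=1, swap a[1],a[3] → 7 6 8 8 7 7
j=4: a[4]=7 ≤ 7 → i=2, swap a[2],a[4] → 7 6 7 8 8 7
final swap a[3],a[5] → 7 6 7 7 8 8; return 3

4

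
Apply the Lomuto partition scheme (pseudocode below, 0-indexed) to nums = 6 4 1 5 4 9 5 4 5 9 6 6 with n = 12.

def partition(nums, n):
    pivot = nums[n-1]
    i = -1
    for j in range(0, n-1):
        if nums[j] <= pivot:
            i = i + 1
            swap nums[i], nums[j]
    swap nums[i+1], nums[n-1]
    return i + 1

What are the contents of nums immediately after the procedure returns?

6 4 1 5 4 5 4 5 6 6 9 9

pivot = nums[11] = 6; i = -1
j=0: nums[0]=6 ≤ 6 → i=0, swap nums[0],nums[0] (no change) → 6 4 1 5 4 9 5 4 5 9 6 6
j=1: nums[1]=4 ≤ 6 → i=1, swap nums[1],nums[1] (no change) → 6 4 1 5 4 9 5 4 5 9 6 6
j=2: nums[2]=1 ≤ 6 → i=2, swap nums[2],nums[2] (no change) → 6 4 1 5 4 9 5 4 5 9 6 6
j=3: nums[3]=5 ≤ 6 → i=3, swap nums[3],nums[3] (no change) → 6 4 1 5 4 9 5 4 5 9 6 6
j=4: nums[4]=4 ≤ 6 → i=4, swap nums[4],nums[4] (no change) → 6 4 1 5 4 9 5 4 5 9 6 6
j=5: nums[5]=9 > 6 → no swap
j=6: nums[6]=5 ≤ 6 → i=5, swap nums[5],nums[6] → 6 4 1 5 4 5 9 4 5 9 6 6
j=7: nums[7]=4 ≤ 6 → i=6, swap nums[6],nums[7] → 6 4 1 5 4 5 4 9 5 9 6 6
j=8: nums[8]=5 ≤ 6 → i=7, swap nums[7],nums[8] → 6 4 1 5 4 5 4 5 9 9 6 6
j=9: nums[9]=9 > 6 → no swap
j=10: nums[10]=6 ≤ 6 → i=8, swap nums[8],nums[10] → 6 4 1 5 4 5 4 5 6 9 9 6
final swap nums[9],nums[11] → 6 4 1 5 4 5 4 5 6 6 9 9; return 9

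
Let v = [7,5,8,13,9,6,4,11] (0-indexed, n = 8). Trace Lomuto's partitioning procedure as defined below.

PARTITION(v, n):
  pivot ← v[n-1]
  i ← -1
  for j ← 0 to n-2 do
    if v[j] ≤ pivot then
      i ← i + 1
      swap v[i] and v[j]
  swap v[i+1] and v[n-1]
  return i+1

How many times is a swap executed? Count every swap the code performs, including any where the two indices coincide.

pivot = v[7] = 11; i = -1
j=0: v[0]=7 ≤ 11 → i=0, swap v[0],v[0] (no change) → [7,5,8,13,9,6,4,11]
j=1: v[1]=5 ≤ 11 → i=1, swap v[1],v[1] (no change) → [7,5,8,13,9,6,4,11]
j=2: v[2]=8 ≤ 11 → i=2, swap v[2],v[2] (no change) → [7,5,8,13,9,6,4,11]
j=3: v[3]=13 > 11 → no swap
j=4: v[4]=9 ≤ 11 → i=3, swap v[3],v[4] → [7,5,8,9,13,6,4,11]
j=5: v[5]=6 ≤ 11 → i=4, swap v[4],v[5] → [7,5,8,9,6,13,4,11]
j=6: v[6]=4 ≤ 11 → i=5, swap v[5],v[6] → [7,5,8,9,6,4,13,11]
final swap v[6],v[7] → [7,5,8,9,6,4,11,13]; return 6

7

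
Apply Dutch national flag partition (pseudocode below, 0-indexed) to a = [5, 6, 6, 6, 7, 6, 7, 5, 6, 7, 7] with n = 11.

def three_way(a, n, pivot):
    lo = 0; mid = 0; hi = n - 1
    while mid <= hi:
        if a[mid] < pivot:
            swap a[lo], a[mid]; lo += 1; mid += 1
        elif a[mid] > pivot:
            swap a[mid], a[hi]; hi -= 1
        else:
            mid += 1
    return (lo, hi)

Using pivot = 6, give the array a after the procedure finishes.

[5, 5, 6, 6, 6, 6, 6, 7, 7, 7, 7]

lo=0 mid=0 hi=10
5<6: swap(0,0), lo=1 mid=1 ⇒ [5, 6, 6, 6, 7, 6, 7, 5, 6, 7, 7]
6=6: mid=2
6=6: mid=3
6=6: mid=4
7>6: swap(4,10), hi=9 ⇒ [5, 6, 6, 6, 7, 6, 7, 5, 6, 7, 7]
7>6: swap(4,9), hi=8 ⇒ [5, 6, 6, 6, 7, 6, 7, 5, 6, 7, 7]
7>6: swap(4,8), hi=7 ⇒ [5, 6, 6, 6, 6, 6, 7, 5, 7, 7, 7]
6=6: mid=5
6=6: mid=6
7>6: swap(6,7), hi=6 ⇒ [5, 6, 6, 6, 6, 6, 5, 7, 7, 7, 7]
5<6: swap(1,6), lo=2 mid=7 ⇒ [5, 5, 6, 6, 6, 6, 6, 7, 7, 7, 7]
done. lo=2 hi=6; a=[5, 5, 6, 6, 6, 6, 6, 7, 7, 7, 7]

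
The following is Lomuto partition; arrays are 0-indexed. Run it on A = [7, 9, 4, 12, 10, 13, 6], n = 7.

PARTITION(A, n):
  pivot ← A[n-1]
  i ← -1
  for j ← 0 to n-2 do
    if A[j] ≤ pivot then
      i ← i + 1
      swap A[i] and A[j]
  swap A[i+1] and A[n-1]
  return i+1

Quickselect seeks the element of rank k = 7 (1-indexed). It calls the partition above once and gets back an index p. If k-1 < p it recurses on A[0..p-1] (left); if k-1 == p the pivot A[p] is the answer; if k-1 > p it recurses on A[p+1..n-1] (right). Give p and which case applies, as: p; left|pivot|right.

1; right

pivot = A[6] = 6; i = -1
j=0: A[0]=7 > 6 → no swap
j=1: A[1]=9 > 6 → no swap
j=2: A[2]=4 ≤ 6 → i=0, swap A[0],A[2] → [4, 9, 7, 12, 10, 13, 6]
j=3: A[3]=12 > 6 → no swap
j=4: A[4]=10 > 6 → no swap
j=5: A[5]=13 > 6 → no swap
final swap A[1],A[6] → [4, 6, 7, 12, 10, 13, 9]; return 1
p = 1; k-1 = 6 > 1 ⇒ right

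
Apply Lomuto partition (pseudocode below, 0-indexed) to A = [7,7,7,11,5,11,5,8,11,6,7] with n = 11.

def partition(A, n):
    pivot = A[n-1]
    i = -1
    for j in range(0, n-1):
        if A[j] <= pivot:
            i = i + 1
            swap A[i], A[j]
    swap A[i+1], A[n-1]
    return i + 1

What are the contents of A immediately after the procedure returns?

[7,7,7,5,5,6,7,8,11,11,11]

pivot = A[10] = 7; i = -1
j=0: A[0]=7 ≤ 7 → i=0, swap A[0],A[0] (no change) → [7,7,7,11,5,11,5,8,11,6,7]
j=1: A[1]=7 ≤ 7 → i=1, swap A[1],A[1] (no change) → [7,7,7,11,5,11,5,8,11,6,7]
j=2: A[2]=7 ≤ 7 → i=2, swap A[2],A[2] (no change) → [7,7,7,11,5,11,5,8,11,6,7]
j=3: A[3]=11 > 7 → no swap
j=4: A[4]=5 ≤ 7 → i=3, swap A[3],A[4] → [7,7,7,5,11,11,5,8,11,6,7]
j=5: A[5]=11 > 7 → no swap
j=6: A[6]=5 ≤ 7 → i=4, swap A[4],A[6] → [7,7,7,5,5,11,11,8,11,6,7]
j=7: A[7]=8 > 7 → no swap
j=8: A[8]=11 > 7 → no swap
j=9: A[9]=6 ≤ 7 → i=5, swap A[5],A[9] → [7,7,7,5,5,6,11,8,11,11,7]
final swap A[6],A[10] → [7,7,7,5,5,6,7,8,11,11,11]; return 6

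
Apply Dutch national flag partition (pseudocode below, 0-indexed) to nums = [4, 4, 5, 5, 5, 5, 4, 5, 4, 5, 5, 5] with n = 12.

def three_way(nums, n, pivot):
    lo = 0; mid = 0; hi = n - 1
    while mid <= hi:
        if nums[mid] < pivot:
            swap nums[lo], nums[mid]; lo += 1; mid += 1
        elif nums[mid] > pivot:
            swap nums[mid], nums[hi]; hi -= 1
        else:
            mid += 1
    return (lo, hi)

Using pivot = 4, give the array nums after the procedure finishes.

pivot = 4; lo=0, mid=0, hi=11
nums[mid]=4=4: mid=1
nums[mid]=4=4: mid=2
nums[mid]=5>4: swap nums[2],nums[11]; hi=10 → [4, 4, 5, 5, 5, 5, 4, 5, 4, 5, 5, 5]
nums[mid]=5>4: swap nums[2],nums[10]; hi=9 → [4, 4, 5, 5, 5, 5, 4, 5, 4, 5, 5, 5]
nums[mid]=5>4: swap nums[2],nums[9]; hi=8 → [4, 4, 5, 5, 5, 5, 4, 5, 4, 5, 5, 5]
nums[mid]=5>4: swap nums[2],nums[8]; hi=7 → [4, 4, 4, 5, 5, 5, 4, 5, 5, 5, 5, 5]
nums[mid]=4=4: mid=3
nums[mid]=5>4: swap nums[3],nums[7]; hi=6 → [4, 4, 4, 5, 5, 5, 4, 5, 5, 5, 5, 5]
nums[mid]=5>4: swap nums[3],nums[6]; hi=5 → [4, 4, 4, 4, 5, 5, 5, 5, 5, 5, 5, 5]
nums[mid]=4=4: mid=4
nums[mid]=5>4: swap nums[4],nums[5]; hi=4 → [4, 4, 4, 4, 5, 5, 5, 5, 5, 5, 5, 5]
nums[mid]=5>4: swap nums[4],nums[4]; hi=3 → [4, 4, 4, 4, 5, 5, 5, 5, 5, 5, 5, 5]
end: lo=0, hi=3; nums = [4, 4, 4, 4, 5, 5, 5, 5, 5, 5, 5, 5]

[4, 4, 4, 4, 5, 5, 5, 5, 5, 5, 5, 5]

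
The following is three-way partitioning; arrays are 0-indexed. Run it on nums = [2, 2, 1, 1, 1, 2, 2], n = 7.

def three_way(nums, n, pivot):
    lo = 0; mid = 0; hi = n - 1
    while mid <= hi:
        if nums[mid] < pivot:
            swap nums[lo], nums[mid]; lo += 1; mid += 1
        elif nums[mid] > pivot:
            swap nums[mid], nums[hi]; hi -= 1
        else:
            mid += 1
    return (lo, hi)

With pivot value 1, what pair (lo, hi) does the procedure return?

(0, 2)

pivot = 1; lo=0, mid=0, hi=6
nums[mid]=2>1: swap nums[0],nums[6]; hi=5 → [2, 2, 1, 1, 1, 2, 2]
nums[mid]=2>1: swap nums[0],nums[5]; hi=4 → [2, 2, 1, 1, 1, 2, 2]
nums[mid]=2>1: swap nums[0],nums[4]; hi=3 → [1, 2, 1, 1, 2, 2, 2]
nums[mid]=1=1: mid=1
nums[mid]=2>1: swap nums[1],nums[3]; hi=2 → [1, 1, 1, 2, 2, 2, 2]
nums[mid]=1=1: mid=2
nums[mid]=1=1: mid=3
end: lo=0, hi=2; nums = [1, 1, 1, 2, 2, 2, 2]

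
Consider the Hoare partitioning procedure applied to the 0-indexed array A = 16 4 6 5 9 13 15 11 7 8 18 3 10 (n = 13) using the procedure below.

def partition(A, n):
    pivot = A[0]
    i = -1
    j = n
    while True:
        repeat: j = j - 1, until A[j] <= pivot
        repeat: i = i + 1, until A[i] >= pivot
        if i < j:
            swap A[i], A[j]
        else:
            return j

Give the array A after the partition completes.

pivot=16
j stops at 12 (10), i stops at 0 (16); swap ⇒ 10 4 6 5 9 13 15 11 7 8 18 3 16
j stops at 11 (3), i stops at 10 (18); swap ⇒ 10 4 6 5 9 13 15 11 7 8 3 18 16
j stops at 10, i stops at 11; i≥j ⇒ return 10. A=10 4 6 5 9 13 15 11 7 8 3 18 16

10 4 6 5 9 13 15 11 7 8 3 18 16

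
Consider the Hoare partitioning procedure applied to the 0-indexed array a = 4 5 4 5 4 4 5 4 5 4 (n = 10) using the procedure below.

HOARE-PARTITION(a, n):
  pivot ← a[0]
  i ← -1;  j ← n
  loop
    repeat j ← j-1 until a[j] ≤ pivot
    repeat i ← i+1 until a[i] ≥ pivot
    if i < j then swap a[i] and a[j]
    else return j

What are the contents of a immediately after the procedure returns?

pivot=4
j stops at 9 (4), i stops at 0 (4); swap ⇒ 4 5 4 5 4 4 5 4 5 4
j stops at 7 (4), i stops at 1 (5); swap ⇒ 4 4 4 5 4 4 5 5 5 4
j stops at 5 (4), i stops at 2 (4); swap ⇒ 4 4 4 5 4 4 5 5 5 4
j stops at 4 (4), i stops at 3 (5); swap ⇒ 4 4 4 4 5 4 5 5 5 4
j stops at 3, i stops at 4; i≥j ⇒ return 3. a=4 4 4 4 5 4 5 5 5 4

4 4 4 4 5 4 5 5 5 4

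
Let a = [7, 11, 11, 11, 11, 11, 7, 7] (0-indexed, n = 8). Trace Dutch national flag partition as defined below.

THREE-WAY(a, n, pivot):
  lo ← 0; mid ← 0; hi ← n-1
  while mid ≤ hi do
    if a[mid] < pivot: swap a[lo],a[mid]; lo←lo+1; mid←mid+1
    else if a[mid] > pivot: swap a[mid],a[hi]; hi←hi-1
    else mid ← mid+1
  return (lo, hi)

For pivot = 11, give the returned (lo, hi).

(3, 7)

pivot = 11; lo=0, mid=0, hi=7
a[mid]=7<11: swap a[0],a[0]; lo=1,mid=1 → [7, 11, 11, 11, 11, 11, 7, 7]
a[mid]=11=11: mid=2
a[mid]=11=11: mid=3
a[mid]=11=11: mid=4
a[mid]=11=11: mid=5
a[mid]=11=11: mid=6
a[mid]=7<11: swap a[1],a[6]; lo=2,mid=7 → [7, 7, 11, 11, 11, 11, 11, 7]
a[mid]=7<11: swap a[2],a[7]; lo=3,mid=8 → [7, 7, 7, 11, 11, 11, 11, 11]
end: lo=3, hi=7; a = [7, 7, 7, 11, 11, 11, 11, 11]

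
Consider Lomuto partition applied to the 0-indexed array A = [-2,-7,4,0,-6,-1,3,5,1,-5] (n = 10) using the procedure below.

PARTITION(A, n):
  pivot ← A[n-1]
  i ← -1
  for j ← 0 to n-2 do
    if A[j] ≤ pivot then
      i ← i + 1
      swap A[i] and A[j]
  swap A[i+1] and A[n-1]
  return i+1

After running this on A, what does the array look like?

pivot=-5, i=-1
j=0: -2>-5, skip
j=1: -7≤-5, i=0, swap(0,1) ⇒ [-7,-2,4,0,-6,-1,3,5,1,-5]
j=2: 4>-5, skip
j=3: 0>-5, skip
j=4: -6≤-5, i=1, swap(1,4) ⇒ [-7,-6,4,0,-2,-1,3,5,1,-5]
j=5: -1>-5, skip
j=6: 3>-5, skip
j=7: 5>-5, skip
j=8: 1>-5, skip
swap(2,9) ⇒ [-7,-6,-5,0,-2,-1,3,5,1,4]; return 2

[-7,-6,-5,0,-2,-1,3,5,1,4]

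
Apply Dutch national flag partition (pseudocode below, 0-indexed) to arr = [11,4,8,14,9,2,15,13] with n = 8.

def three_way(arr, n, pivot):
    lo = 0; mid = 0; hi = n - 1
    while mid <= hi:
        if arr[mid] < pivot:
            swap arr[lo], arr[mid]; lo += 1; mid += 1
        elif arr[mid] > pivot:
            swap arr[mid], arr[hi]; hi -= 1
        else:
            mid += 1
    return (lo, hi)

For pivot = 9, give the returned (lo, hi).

lo=0 mid=0 hi=7
11>9: swap(0,7), hi=6 ⇒ [13,4,8,14,9,2,15,11]
13>9: swap(0,6), hi=5 ⇒ [15,4,8,14,9,2,13,11]
15>9: swap(0,5), hi=4 ⇒ [2,4,8,14,9,15,13,11]
2<9: swap(0,0), lo=1 mid=1 ⇒ [2,4,8,14,9,15,13,11]
4<9: swap(1,1), lo=2 mid=2 ⇒ [2,4,8,14,9,15,13,11]
8<9: swap(2,2), lo=3 mid=3 ⇒ [2,4,8,14,9,15,13,11]
14>9: swap(3,4), hi=3 ⇒ [2,4,8,9,14,15,13,11]
9=9: mid=4
done. lo=3 hi=3; arr=[2,4,8,9,14,15,13,11]

(3, 3)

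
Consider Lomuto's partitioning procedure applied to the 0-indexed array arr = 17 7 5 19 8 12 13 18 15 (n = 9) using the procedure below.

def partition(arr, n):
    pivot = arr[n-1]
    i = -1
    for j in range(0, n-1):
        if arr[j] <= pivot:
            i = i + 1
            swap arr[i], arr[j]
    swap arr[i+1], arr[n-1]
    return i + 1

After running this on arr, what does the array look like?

pivot = arr[8] = 15; i = -1
j=0: arr[0]=17 > 15 → no swap
j=1: arr[1]=7 ≤ 15 → i=0, swap arr[0],arr[1] → 7 17 5 19 8 12 13 18 15
j=2: arr[2]=5 ≤ 15 → i=1, swap arr[1],arr[2] → 7 5 17 19 8 12 13 18 15
j=3: arr[3]=19 > 15 → no swap
j=4: arr[4]=8 ≤ 15 → i=2, swap arr[2],arr[4] → 7 5 8 19 17 12 13 18 15
j=5: arr[5]=12 ≤ 15 → i=3, swap arr[3],arr[5] → 7 5 8 12 17 19 13 18 15
j=6: arr[6]=13 ≤ 15 → i=4, swap arr[4],arr[6] → 7 5 8 12 13 19 17 18 15
j=7: arr[7]=18 > 15 → no swap
final swap arr[5],arr[8] → 7 5 8 12 13 15 17 18 19; return 5

7 5 8 12 13 15 17 18 19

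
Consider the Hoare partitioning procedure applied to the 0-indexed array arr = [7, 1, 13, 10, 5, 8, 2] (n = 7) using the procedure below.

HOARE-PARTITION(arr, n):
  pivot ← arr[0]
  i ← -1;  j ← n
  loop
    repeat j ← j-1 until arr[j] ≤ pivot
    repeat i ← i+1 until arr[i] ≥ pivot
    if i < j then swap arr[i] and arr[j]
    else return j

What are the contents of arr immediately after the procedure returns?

pivot = arr[0] = 7; i = -1, j = 7
j→6 (arr[6]=2≤7), i→0 (arr[0]=7≥7); i<j, swap → [2, 1, 13, 10, 5, 8, 7]
j→4 (arr[4]=5≤7), i→2 (arr[2]=13≥7); i<j, swap → [2, 1, 5, 10, 13, 8, 7]
j→2, i→3; i≥j, return j=2. arr = [2, 1, 5, 10, 13, 8, 7]

[2, 1, 5, 10, 13, 8, 7]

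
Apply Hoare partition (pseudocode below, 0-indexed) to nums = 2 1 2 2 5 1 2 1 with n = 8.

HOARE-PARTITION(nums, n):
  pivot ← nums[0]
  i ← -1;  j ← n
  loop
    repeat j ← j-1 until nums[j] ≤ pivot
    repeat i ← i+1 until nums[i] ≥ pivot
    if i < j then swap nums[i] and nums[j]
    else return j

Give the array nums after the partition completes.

1 1 2 1 5 2 2 2

pivot = nums[0] = 2; i = -1, j = 8
j→7 (nums[7]=1≤2), i→0 (nums[0]=2≥2); i<j, swap → 1 1 2 2 5 1 2 2
j→6 (nums[6]=2≤2), i→2 (nums[2]=2≥2); i<j, swap → 1 1 2 2 5 1 2 2
j→5 (nums[5]=1≤2), i→3 (nums[3]=2≥2); i<j, swap → 1 1 2 1 5 2 2 2
j→3, i→4; i≥j, return j=3. nums = 1 1 2 1 5 2 2 2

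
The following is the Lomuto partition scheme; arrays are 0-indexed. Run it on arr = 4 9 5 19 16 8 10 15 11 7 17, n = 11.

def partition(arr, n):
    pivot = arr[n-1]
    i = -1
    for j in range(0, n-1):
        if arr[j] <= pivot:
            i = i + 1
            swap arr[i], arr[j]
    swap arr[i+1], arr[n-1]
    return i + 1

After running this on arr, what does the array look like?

pivot=17, i=-1
j=0: 4≤17, i=0, swap(0,0) ⇒ 4 9 5 19 16 8 10 15 11 7 17
j=1: 9≤17, i=1, swap(1,1) ⇒ 4 9 5 19 16 8 10 15 11 7 17
j=2: 5≤17, i=2, swap(2,2) ⇒ 4 9 5 19 16 8 10 15 11 7 17
j=3: 19>17, skip
j=4: 16≤17, i=3, swap(3,4) ⇒ 4 9 5 16 19 8 10 15 11 7 17
j=5: 8≤17, i=4, swap(4,5) ⇒ 4 9 5 16 8 19 10 15 11 7 17
j=6: 10≤17, i=5, swap(5,6) ⇒ 4 9 5 16 8 10 19 15 11 7 17
j=7: 15≤17, i=6, swap(6,7) ⇒ 4 9 5 16 8 10 15 19 11 7 17
j=8: 11≤17, i=7, swap(7,8) ⇒ 4 9 5 16 8 10 15 11 19 7 17
j=9: 7≤17, i=8, swap(8,9) ⇒ 4 9 5 16 8 10 15 11 7 19 17
swap(9,10) ⇒ 4 9 5 16 8 10 15 11 7 17 19; return 9

4 9 5 16 8 10 15 11 7 17 19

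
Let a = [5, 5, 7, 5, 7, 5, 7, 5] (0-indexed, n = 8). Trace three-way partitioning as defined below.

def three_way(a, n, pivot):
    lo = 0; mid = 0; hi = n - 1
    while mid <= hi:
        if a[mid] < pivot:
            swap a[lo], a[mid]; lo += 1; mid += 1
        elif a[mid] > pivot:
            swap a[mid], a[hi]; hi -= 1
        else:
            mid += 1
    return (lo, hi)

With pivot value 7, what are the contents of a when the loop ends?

[5, 5, 5, 5, 5, 7, 7, 7]

lo=0 mid=0 hi=7
5<7: swap(0,0), lo=1 mid=1 ⇒ [5, 5, 7, 5, 7, 5, 7, 5]
5<7: swap(1,1), lo=2 mid=2 ⇒ [5, 5, 7, 5, 7, 5, 7, 5]
7=7: mid=3
5<7: swap(2,3), lo=3 mid=4 ⇒ [5, 5, 5, 7, 7, 5, 7, 5]
7=7: mid=5
5<7: swap(3,5), lo=4 mid=6 ⇒ [5, 5, 5, 5, 7, 7, 7, 5]
7=7: mid=7
5<7: swap(4,7), lo=5 mid=8 ⇒ [5, 5, 5, 5, 5, 7, 7, 7]
done. lo=5 hi=7; a=[5, 5, 5, 5, 5, 7, 7, 7]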